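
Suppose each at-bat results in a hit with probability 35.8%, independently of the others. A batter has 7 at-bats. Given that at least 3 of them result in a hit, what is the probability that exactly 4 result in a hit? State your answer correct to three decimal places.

X ~ Binomial(7, 0.358). Want P(X=4 | X≥3) = P(X=4) / P(X≥3).
P(X=4) = C(7,4)·0.358^4·0.642^3 = 0.15213
P(X≥3) = 1 − 0.04495 − 0.17547 − 0.29354 = 0.48605
Ratio = 0.15213 / 0.48605 = 0.31299

0.313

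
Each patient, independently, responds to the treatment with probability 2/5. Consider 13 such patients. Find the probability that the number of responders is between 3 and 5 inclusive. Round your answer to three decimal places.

X ~ Binomial(13, 0.40); P(3 ≤ X ≤ 5) = Σ C(13,k) p^k (1−p)^(13−k) over k:
  k=3: C(13,3)·0.40^3·0.60^10 = 0.11068
  k=4: C(13,4)·0.40^4·0.60^9 = 0.18446
  k=5: C(13,5)·0.40^5·0.60^8 = 0.22135
Total = 0.51649

0.516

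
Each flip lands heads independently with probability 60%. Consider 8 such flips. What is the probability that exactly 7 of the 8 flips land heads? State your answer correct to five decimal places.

X ~ Binomial(n=8, p=0.60).
P(X=7) = C(8,7) · p^7 · (1−p)^1
= 8 · 0.027994 · 0.4 = 0.0895795

0.08958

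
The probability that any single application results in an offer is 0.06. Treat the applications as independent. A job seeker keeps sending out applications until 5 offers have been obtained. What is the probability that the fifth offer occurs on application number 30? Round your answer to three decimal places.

Y = trial on which the fifth success occurs; negative binomial, r=5, p=0.06.
P(Y=30) = C(29,4) · p^5 · (1−p)^25
= 23751 · 7.776e-07 · 0.21291 = 0.00393

0.004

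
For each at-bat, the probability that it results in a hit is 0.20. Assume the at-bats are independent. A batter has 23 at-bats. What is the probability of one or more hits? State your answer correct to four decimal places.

0.9941

P(at least one) = 1 − P(none) = 1 − (1 − 0.20)^23
= 1 − 0.005903 = 0.994097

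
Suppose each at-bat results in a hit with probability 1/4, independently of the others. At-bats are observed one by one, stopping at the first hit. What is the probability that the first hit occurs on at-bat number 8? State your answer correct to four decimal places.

Geometric (trials to first success), p = 0.25.
P(Y = 8) = (1−p)^7 · p = 0.13348 · 0.25 = 0.033371

0.0334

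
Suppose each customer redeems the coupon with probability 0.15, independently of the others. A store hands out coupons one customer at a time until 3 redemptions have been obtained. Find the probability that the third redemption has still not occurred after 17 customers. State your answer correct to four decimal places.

0.5198

Needing more than 17 customers ⇔ fewer than 3 successes in the first 17. With X ~ Binomial(17, 0.15), P(Y > 17) = P(X ≤ 2).
  k=0: C(17,0)·0.15^0·0.85^17 = 0.063113
  k=1: C(17,1)·0.15^1·0.85^16 = 0.189340
  k=2: C(17,2)·0.15^2·0.85^15 = 0.267304
P(X ≤ 2) = 0.519758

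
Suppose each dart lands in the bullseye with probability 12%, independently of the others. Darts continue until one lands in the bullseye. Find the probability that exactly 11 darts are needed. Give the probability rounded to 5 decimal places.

0.03342

Geometric (trials to first success), p = 0.12.
P(Y = 11) = (1−p)^10 · p = 0.2785 · 0.12 = 0.0334201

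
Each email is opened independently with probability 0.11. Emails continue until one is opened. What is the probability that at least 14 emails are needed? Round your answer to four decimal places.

0.2198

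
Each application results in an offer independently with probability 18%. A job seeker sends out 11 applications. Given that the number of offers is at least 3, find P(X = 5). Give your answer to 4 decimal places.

0.0839

X ~ Binomial(11, 0.18). Want P(X=5 | X≥3) = P(X=5) / P(X≥3).
P(X=5) = C(11,5)·0.18^5·0.82^6 = 0.026539
P(X≥3) = 1 − 0.112707 − 0.272147 − 0.298698 = 0.316447
Ratio = 0.026539 / 0.316447 = 0.083866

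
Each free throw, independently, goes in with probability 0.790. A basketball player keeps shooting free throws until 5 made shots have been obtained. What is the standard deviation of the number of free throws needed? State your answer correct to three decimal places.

Y = total free throws until the fifth success; negative binomial with r=5, p=0.79.
SD(Y) = √[r(1−p)/p²] = √(1.68242) = 1.29708

1.297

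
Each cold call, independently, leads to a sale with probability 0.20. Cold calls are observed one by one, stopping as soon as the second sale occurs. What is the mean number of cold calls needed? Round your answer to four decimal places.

Y = total cold calls until the second success; negative binomial with r=2, p=0.20.
E[Y] = r / p = 2 / 0.20 = 10.000000

10.0000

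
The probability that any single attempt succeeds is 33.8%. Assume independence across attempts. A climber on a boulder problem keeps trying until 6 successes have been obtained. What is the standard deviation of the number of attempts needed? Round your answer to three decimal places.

5.896

Y = total attempts until the sixth success; negative binomial with r=6, p=0.338.
SD(Y) = √[r(1−p)/p²] = √(34.76769) = 5.89641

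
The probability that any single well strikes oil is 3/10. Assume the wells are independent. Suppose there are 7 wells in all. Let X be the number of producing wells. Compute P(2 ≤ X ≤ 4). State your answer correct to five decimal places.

X ~ Binomial(7, 0.30); P(2 ≤ X ≤ 4) = Σ C(7,k) p^k (1−p)^(7−k) over k:
  k=2: C(7,2)·0.30^2·0.70^5 = 0.3176523
  k=3: C(7,3)·0.30^3·0.70^4 = 0.2268945
  k=4: C(7,4)·0.30^4·0.70^3 = 0.0972405
Total = 0.6417873

0.64179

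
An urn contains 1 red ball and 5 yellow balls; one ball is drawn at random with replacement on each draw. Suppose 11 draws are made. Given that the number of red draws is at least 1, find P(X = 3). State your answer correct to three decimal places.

0.205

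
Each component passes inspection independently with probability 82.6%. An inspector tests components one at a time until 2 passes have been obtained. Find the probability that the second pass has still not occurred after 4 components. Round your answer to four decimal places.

Needing more than 4 components ⇔ fewer than 2 successes in the first 4. With X ~ Binomial(4, 0.826), P(Y > 4) = P(X ≤ 1).
  k=0: C(4,0)·0.826^0·0.174^4 = 0.000917
  k=1: C(4,1)·0.826^1·0.174^3 = 0.017406
P(X ≤ 1) = 0.018322

0.0183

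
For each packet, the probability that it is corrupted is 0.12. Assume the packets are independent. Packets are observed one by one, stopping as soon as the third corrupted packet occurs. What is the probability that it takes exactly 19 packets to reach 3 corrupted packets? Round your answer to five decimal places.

0.03419

Y = trial on which the third success occurs; negative binomial, r=3, p=0.12.
P(Y=19) = C(18,2) · p^3 · (1−p)^16
= 153 · 0.001728 · 0.12934 = 0.0341946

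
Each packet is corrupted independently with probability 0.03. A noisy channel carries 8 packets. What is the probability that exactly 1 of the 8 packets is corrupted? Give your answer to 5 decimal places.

0.19392

X ~ Binomial(n=8, p=0.03).
P(X=1) = C(8,1) · p^1 · (1−p)^7
= 8 · 0.03 · 0.80798 = 0.1939159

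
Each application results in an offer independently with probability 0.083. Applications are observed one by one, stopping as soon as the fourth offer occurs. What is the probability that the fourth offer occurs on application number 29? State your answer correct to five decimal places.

Y = trial on which the fourth success occurs; negative binomial, r=4, p=0.083.
P(Y=29) = C(28,3) · p^4 · (1−p)^25
= 3276 · 4.7458e-05 · 0.11461 = 0.0178193

0.01782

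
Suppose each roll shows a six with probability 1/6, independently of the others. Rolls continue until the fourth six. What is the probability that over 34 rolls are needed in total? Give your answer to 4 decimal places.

Needing more than 34 rolls ⇔ fewer than 4 successes in the first 34. With X ~ Binomial(34, 0.166667), P(Y > 34) = P(X ≤ 3).
  k=0: C(34,0)·0.166667^0·0.833333^34 = 0.002032
  k=1: C(34,1)·0.166667^1·0.833333^33 = 0.013815
  k=2: C(34,2)·0.166667^2·0.833333^32 = 0.045589
  k=3: C(34,3)·0.166667^3·0.833333^31 = 0.097257
P(X ≤ 3) = 0.158692

0.1587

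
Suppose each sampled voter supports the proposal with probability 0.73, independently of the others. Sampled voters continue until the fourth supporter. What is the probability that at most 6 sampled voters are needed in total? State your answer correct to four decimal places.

Finishing within 6 sampled voters ⇔ at least 4 successes in the first 6. With X ~ Binomial(6, 0.73), P(Y ≤ 6) = 1 − P(X ≤ 3).
  k=0: C(6,0)·0.73^0·0.27^6 = 0.000387
  k=1: C(6,1)·0.73^1·0.27^5 = 0.006285
  k=2: C(6,2)·0.73^2·0.27^4 = 0.042481
  k=3: C(6,3)·0.73^3·0.27^3 = 0.153140
1 − 0.202293 = 0.797707

0.7977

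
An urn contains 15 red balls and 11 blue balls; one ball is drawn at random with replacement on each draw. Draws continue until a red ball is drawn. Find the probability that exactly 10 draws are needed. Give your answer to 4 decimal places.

Geometric (trials to first success), p = 0.576923.
P(Y = 10) = (1−p)^9 · p = 0.00043428 · 0.576923 = 0.000251

0.0003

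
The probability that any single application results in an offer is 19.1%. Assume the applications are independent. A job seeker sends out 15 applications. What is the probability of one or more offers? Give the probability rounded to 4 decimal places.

0.9584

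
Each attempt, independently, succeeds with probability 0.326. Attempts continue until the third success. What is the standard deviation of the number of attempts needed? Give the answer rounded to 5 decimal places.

Y = total attempts until the third success; negative binomial with r=3, p=0.326.
SD(Y) = √[r(1−p)/p²] = √(19.0259325) = 4.3618726

4.36187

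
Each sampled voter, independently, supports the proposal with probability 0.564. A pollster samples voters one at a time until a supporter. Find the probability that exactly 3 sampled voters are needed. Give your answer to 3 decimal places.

Geometric (trials to first success), p = 0.564.
P(Y = 3) = (1−p)^2 · p = 0.1901 · 0.564 = 0.10721

0.107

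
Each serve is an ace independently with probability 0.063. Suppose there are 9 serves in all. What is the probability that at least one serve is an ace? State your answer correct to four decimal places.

0.4433

P(at least one) = 1 − P(none) = 1 − (1 − 0.063)^9
= 1 − 0.556745 = 0.443255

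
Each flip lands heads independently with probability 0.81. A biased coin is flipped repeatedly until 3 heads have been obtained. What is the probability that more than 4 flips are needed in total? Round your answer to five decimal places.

Needing more than 4 flips ⇔ fewer than 3 successes in the first 4. With X ~ Binomial(4, 0.81), P(Y > 4) = P(X ≤ 2).
  k=0: C(4,0)·0.81^0·0.19^4 = 0.0013032
  k=1: C(4,1)·0.81^1·0.19^3 = 0.0222232
  k=2: C(4,2)·0.81^2·0.19^2 = 0.1421113
P(X ≤ 2) = 0.1656376

0.16564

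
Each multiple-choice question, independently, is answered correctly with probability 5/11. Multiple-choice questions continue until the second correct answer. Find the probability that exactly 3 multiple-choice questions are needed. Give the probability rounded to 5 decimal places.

0.22539

Y = trial on which the second success occurs; negative binomial, r=2, p=0.454545.
P(Y=3) = C(2,1) · p^2 · (1−p)^1
= 2 · 0.20661 · 0.54545 = 0.2253944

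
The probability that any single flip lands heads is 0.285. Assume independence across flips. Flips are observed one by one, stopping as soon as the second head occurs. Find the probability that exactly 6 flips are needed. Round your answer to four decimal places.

0.1061

Y = trial on which the second success occurs; negative binomial, r=2, p=0.285.
P(Y=6) = C(5,1) · p^2 · (1−p)^4
= 5 · 0.081225 · 0.26135 = 0.106141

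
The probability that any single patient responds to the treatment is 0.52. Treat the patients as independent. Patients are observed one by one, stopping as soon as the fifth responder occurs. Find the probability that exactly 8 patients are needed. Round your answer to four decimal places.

0.1472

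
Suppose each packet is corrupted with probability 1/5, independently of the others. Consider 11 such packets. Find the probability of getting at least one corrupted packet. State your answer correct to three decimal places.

P(at least one) = 1 − P(none) = 1 − (1 − 0.20)^11
= 1 − 0.08590 = 0.91410

0.914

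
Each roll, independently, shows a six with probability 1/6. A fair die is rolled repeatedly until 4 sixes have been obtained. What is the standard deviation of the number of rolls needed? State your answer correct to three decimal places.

10.954

Y = total rolls until the fourth success; negative binomial with r=4, p=0.166667.
SD(Y) = √[r(1−p)/p²] = √(120.00000) = 10.95445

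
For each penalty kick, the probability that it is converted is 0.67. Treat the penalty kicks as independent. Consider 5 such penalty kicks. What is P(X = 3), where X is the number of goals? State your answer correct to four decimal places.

0.3275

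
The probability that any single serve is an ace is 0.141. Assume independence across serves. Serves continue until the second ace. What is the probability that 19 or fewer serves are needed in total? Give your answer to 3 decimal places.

Finishing within 19 serves ⇔ at least 2 successes in the first 19. With X ~ Binomial(19, 0.141), P(Y ≤ 19) = 1 − P(X ≤ 1).
  k=0: C(19,0)·0.141^0·0.859^19 = 0.05570
  k=1: C(19,1)·0.141^1·0.859^18 = 0.17372
1 − 0.22942 = 0.77058

0.771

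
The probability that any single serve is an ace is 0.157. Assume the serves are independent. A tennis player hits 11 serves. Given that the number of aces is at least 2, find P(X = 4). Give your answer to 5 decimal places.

X ~ Binomial(11, 0.157). Want P(X=4 | X≥2) = P(X=4) / P(X≥2).
P(X=4) = C(11,4)·0.157^4·0.843^7 = 0.0606604
P(X≥2) = 1 − 0.1527930 − 0.3130171 = 0.5341899
Ratio = 0.0606604 / 0.5341899 = 0.1135559

0.11356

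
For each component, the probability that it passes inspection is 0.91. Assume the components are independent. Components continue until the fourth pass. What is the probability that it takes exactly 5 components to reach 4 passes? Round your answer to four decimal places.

0.2469

Y = trial on which the fourth success occurs; negative binomial, r=4, p=0.91.
P(Y=5) = C(4,3) · p^4 · (1−p)^1
= 4 · 0.68575 · 0.09 = 0.246870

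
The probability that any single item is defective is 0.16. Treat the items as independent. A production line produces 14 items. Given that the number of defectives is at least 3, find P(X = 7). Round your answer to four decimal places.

0.0069

X ~ Binomial(14, 0.16). Want P(X=7 | X≥3) = P(X=7) / P(X≥3).
P(X=7) = C(14,7)·0.16^7·0.84^7 = 0.002719
P(X≥3) = 1 − 0.087078 − 0.232209 − 0.287497 = 0.393216
Ratio = 0.002719 / 0.393216 = 0.006914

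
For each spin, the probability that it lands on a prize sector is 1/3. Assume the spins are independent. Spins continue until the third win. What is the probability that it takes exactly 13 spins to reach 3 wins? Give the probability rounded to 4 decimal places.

Y = trial on which the third success occurs; negative binomial, r=3, p=0.333333.
P(Y=13) = C(12,2) · p^3 · (1−p)^10
= 66 · 0.037037 · 0.017342 = 0.042390

0.0424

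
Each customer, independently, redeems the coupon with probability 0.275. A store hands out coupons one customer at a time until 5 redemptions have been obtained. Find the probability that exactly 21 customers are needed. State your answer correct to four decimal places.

0.0444

Y = trial on which the fifth success occurs; negative binomial, r=5, p=0.275.
P(Y=21) = C(20,4) · p^5 · (1−p)^16
= 4845 · 0.0015728 · 0.0058265 = 0.044398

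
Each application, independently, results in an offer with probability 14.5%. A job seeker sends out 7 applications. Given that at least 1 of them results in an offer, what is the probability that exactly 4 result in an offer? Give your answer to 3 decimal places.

0.015

X ~ Binomial(7, 0.145). Want P(X=4 | X≥1) = P(X=4) / P(X≥1).
P(X=4) = C(7,4)·0.145^4·0.855^3 = 0.00967
P(X≥1) = 1 − 0.33401 = 0.66599
Ratio = 0.00967 / 0.66599 = 0.01452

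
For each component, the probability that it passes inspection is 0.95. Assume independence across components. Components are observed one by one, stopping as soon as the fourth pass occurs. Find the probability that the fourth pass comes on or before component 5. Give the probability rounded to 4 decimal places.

0.9774

Finishing within 5 components ⇔ at least 4 successes in the first 5. With X ~ Binomial(5, 0.95), P(Y ≤ 5) = 1 − P(X ≤ 3).
  k=0: C(5,0)·0.95^0·0.05^5 = 0.000000
  k=1: C(5,1)·0.95^1·0.05^4 = 0.000030
  k=2: C(5,2)·0.95^2·0.05^3 = 0.001128
  k=3: C(5,3)·0.95^3·0.05^2 = 0.021434
1 − 0.022593 = 0.977407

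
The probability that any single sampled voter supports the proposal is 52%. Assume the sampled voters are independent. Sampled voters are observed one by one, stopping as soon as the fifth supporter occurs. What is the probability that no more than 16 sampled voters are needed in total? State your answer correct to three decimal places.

0.973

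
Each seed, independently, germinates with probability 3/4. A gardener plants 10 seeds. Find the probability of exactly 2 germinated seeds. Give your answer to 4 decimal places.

X ~ Binomial(n=10, p=0.75).
P(X=2) = C(10,2) · p^2 · (1−p)^8
= 45 · 0.5625 · 1.5259e-05 = 0.000386

0.0004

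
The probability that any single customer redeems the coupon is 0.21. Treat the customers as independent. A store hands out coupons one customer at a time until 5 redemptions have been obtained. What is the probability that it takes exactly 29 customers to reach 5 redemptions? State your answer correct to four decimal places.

Y = trial on which the fifth success occurs; negative binomial, r=5, p=0.21.
P(Y=29) = C(28,4) · p^5 · (1−p)^24
= 20475 · 0.00040841 · 0.0034918 = 0.029199

0.0292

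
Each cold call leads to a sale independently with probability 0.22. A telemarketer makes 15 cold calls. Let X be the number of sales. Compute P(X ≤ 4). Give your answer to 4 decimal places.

X ~ Binomial(15, 0.22); P(X ≤ 4) = Σ C(15,k) p^k (1−p)^(15−k) over k:
  k=0: C(15,0)·0.22^0·0.78^15 = 0.024067
  k=1: C(15,1)·0.22^1·0.78^14 = 0.101821
  k=2: C(15,2)·0.22^2·0.78^13 = 0.201032
  k=3: C(15,3)·0.22^3·0.78^12 = 0.245705
  k=4: C(15,4)·0.22^4·0.78^11 = 0.207905
Total = 0.780530

0.7805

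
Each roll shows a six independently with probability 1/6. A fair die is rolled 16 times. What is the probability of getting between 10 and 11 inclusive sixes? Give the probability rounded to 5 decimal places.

X ~ Binomial(16, 0.166667); P(10 ≤ X ≤ 11) = Σ C(16,k) p^k (1−p)^(16−k) over k:
  k=10: C(16,10)·0.166667^10·0.833333^6 = 0.0000444
  k=11: C(16,11)·0.166667^11·0.833333^5 = 0.0000048
Total = 0.0000492

0.00005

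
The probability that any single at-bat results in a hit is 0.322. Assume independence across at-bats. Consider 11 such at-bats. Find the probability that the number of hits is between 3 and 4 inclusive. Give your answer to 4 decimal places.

X ~ Binomial(11, 0.322); P(3 ≤ X ≤ 4) = Σ C(11,k) p^k (1−p)^(11−k) over k:
  k=3: C(11,3)·0.322^3·0.678^8 = 0.245974
  k=4: C(11,4)·0.322^4·0.678^7 = 0.233639
Total = 0.479613

0.4796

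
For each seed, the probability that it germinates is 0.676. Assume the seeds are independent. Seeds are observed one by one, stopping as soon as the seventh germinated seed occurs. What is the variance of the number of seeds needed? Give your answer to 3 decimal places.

Y = total seeds until the seventh success; negative binomial with r=7, p=0.676.
Var(Y) = r(1−p)/p² = 7·0.324 / 0.676² = 4.96306

4.963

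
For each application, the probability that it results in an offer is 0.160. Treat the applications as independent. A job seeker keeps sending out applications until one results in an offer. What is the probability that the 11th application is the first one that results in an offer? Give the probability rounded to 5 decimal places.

0.02798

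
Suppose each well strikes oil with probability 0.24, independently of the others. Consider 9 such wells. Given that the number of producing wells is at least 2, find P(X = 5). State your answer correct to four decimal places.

0.0496

X ~ Binomial(9, 0.24). Want P(X=5 | X≥2) = P(X=5) / P(X≥2).
P(X=5) = C(9,5)·0.24^5·0.76^4 = 0.033472
P(X≥2) = 1 − 0.084591 − 0.240416 = 0.674994
Ratio = 0.033472 / 0.674994 = 0.049589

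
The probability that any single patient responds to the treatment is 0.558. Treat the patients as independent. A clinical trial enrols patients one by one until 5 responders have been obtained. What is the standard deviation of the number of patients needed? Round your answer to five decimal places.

Y = total patients until the fifth success; negative binomial with r=5, p=0.558.
SD(Y) = √[r(1−p)/p²] = √(7.0978019) = 2.6641700

2.66417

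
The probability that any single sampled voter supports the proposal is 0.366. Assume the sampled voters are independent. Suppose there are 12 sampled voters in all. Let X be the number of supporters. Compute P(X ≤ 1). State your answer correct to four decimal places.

0.0334

X ~ Binomial(12, 0.366); P(X ≤ 1) = Σ C(12,k) p^k (1−p)^(12−k) over k:
  k=0: C(12,0)·0.366^0·0.634^12 = 0.004218
  k=1: C(12,1)·0.366^1·0.634^11 = 0.029218
Total = 0.033435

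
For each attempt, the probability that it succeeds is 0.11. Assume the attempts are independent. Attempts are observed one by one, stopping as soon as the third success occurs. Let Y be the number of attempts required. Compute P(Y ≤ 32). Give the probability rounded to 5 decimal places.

Finishing within 32 attempts ⇔ at least 3 successes in the first 32. With X ~ Binomial(32, 0.11), P(Y ≤ 32) = 1 − P(X ≤ 2).
  k=0: C(32,0)·0.11^0·0.89^32 = 0.0240149
  k=1: C(32,1)·0.11^1·0.89^31 = 0.0949802
  k=2: C(32,2)·0.11^2·0.89^30 = 0.1819564
1 − 0.3009514 = 0.6990486

0.69905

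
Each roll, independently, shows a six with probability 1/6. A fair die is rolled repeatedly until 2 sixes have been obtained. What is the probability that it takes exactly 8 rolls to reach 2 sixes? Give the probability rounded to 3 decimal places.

Y = trial on which the second success occurs; negative binomial, r=2, p=0.166667.
P(Y=8) = C(7,1) · p^2 · (1−p)^6
= 7 · 0.027778 · 0.3349 = 0.06512

0.065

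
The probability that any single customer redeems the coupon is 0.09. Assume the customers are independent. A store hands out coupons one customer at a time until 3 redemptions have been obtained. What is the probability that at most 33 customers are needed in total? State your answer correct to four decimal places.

Finishing within 33 customers ⇔ at least 3 successes in the first 33. With X ~ Binomial(33, 0.09), P(Y ≤ 33) = 1 − P(X ≤ 2).
  k=0: C(33,0)·0.09^0·0.91^33 = 0.044501
  k=1: C(33,1)·0.09^1·0.91^32 = 0.145238
  k=2: C(33,2)·0.09^2·0.91^31 = 0.229828
1 − 0.419566 = 0.580434

0.5804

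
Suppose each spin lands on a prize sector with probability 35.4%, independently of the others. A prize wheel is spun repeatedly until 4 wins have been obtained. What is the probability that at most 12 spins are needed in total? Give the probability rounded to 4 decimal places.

Finishing within 12 spins ⇔ at least 4 successes in the first 12. With X ~ Binomial(12, 0.354), P(Y ≤ 12) = 1 − P(X ≤ 3).
  k=0: C(12,0)·0.354^0·0.646^12 = 0.005282
  k=1: C(12,1)·0.354^1·0.646^11 = 0.034733
  k=2: C(12,2)·0.354^2·0.646^10 = 0.104683
  k=3: C(12,3)·0.354^3·0.646^9 = 0.191216
1 − 0.335914 = 0.664086

0.6641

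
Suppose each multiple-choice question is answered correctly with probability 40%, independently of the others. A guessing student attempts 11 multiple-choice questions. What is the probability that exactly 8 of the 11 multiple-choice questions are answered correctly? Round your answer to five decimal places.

X ~ Binomial(n=11, p=0.40).
P(X=8) = C(11,8) · p^8 · (1−p)^3
= 165 · 0.00065536 · 0.216 = 0.0233570

0.02336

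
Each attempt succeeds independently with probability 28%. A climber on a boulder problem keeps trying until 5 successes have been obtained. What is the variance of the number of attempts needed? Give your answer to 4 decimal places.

Y = total attempts until the fifth success; negative binomial with r=5, p=0.28.
Var(Y) = r(1−p)/p² = 5·0.72 / 0.28² = 45.918367

45.9184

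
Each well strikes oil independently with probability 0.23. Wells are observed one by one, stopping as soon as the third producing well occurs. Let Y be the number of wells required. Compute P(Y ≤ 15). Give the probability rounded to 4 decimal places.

Finishing within 15 wells ⇔ at least 3 successes in the first 15. With X ~ Binomial(15, 0.23), P(Y ≤ 15) = 1 − P(X ≤ 2).
  k=0: C(15,0)·0.23^0·0.77^15 = 0.019832
  k=1: C(15,1)·0.23^1·0.77^14 = 0.088857
  k=2: C(15,2)·0.23^2·0.77^13 = 0.185791
1 − 0.294479 = 0.705521

0.7055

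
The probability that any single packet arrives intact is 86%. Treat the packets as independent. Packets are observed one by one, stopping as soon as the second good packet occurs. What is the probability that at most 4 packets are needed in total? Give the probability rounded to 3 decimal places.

0.990

Finishing within 4 packets ⇔ at least 2 successes in the first 4. With X ~ Binomial(4, 0.86), P(Y ≤ 4) = 1 − P(X ≤ 1).
  k=0: C(4,0)·0.86^0·0.14^4 = 0.00038
  k=1: C(4,1)·0.86^1·0.14^3 = 0.00944
1 − 0.00982 = 0.99018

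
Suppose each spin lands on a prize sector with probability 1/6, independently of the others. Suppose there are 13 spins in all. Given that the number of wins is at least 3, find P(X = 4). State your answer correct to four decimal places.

X ~ Binomial(13, 0.166667). Want P(X=4 | X≥3) = P(X=4) / P(X≥3).
P(X=4) = C(13,4)·0.166667^4·0.833333^9 = 0.106923
P(X≥3) = 1 − 0.093464 − 0.243006 − 0.291607 = 0.371923
Ratio = 0.106923 / 0.371923 = 0.287486

0.2875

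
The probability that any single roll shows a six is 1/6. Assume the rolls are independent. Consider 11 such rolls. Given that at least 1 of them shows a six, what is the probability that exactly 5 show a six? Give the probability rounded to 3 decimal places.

0.023

X ~ Binomial(11, 0.166667). Want P(X=5 | X≥1) = P(X=5) / P(X≥1).
P(X=5) = C(11,5)·0.166667^5·0.833333^6 = 0.01990
P(X≥1) = 1 − 0.13459 = 0.86541
Ratio = 0.01990 / 0.86541 = 0.02299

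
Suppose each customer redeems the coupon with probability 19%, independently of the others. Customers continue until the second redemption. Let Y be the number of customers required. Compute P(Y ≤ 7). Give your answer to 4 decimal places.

0.3956

Finishing within 7 customers ⇔ at least 2 successes in the first 7. With X ~ Binomial(7, 0.19), P(Y ≤ 7) = 1 − P(X ≤ 1).
  k=0: C(7,0)·0.19^0·0.81^7 = 0.228768
  k=1: C(7,1)·0.19^1·0.81^6 = 0.375631
1 − 0.604399 = 0.395601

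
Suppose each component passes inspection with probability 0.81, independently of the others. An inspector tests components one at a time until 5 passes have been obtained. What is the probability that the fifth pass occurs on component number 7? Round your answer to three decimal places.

0.189

Y = trial on which the fifth success occurs; negative binomial, r=5, p=0.81.
P(Y=7) = C(6,4) · p^5 · (1−p)^2
= 15 · 0.34868 · 0.0361 = 0.18881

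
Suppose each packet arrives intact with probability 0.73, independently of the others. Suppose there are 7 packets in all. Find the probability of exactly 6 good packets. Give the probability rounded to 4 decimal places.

0.2860

X ~ Binomial(n=7, p=0.73).
P(X=6) = C(7,6) · p^6 · (1−p)^1
= 7 · 0.15133 · 0.27 = 0.286022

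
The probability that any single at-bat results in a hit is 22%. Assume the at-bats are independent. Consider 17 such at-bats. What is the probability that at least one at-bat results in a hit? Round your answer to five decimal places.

0.98536

P(at least one) = 1 − P(none) = 1 − (1 − 0.22)^17
= 1 − 0.0146423 = 0.9853577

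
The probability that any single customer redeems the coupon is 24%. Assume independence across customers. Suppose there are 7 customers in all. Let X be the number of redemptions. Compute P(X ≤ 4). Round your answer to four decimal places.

X ~ Binomial(7, 0.24); P(X ≤ 4) = Σ C(7,k) p^k (1−p)^(7−k) over k:
  k=0: C(7,0)·0.24^0·0.76^7 = 0.146452
  k=1: C(7,1)·0.24^1·0.76^6 = 0.323736
  k=2: C(7,2)·0.24^2·0.76^5 = 0.306697
  k=3: C(7,3)·0.24^3·0.76^4 = 0.161420
  k=4: C(7,4)·0.24^4·0.76^3 = 0.050975
Total = 0.989279

0.9893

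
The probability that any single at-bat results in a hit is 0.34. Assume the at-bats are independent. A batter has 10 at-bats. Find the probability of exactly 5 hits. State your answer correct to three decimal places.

X ~ Binomial(n=10, p=0.34).
P(X=5) = C(10,5) · p^5 · (1−p)^5
= 252 · 0.0045435 · 0.12523 = 0.14339

0.143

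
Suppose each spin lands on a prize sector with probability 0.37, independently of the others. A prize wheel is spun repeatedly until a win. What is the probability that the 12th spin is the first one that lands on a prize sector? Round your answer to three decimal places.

0.002

Geometric (trials to first success), p = 0.37.
P(Y = 12) = (1−p)^11 · p = 0.0062051 · 0.37 = 0.00230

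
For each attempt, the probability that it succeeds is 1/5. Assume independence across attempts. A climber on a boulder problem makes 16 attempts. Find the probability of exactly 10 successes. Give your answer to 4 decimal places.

0.0002

X ~ Binomial(n=16, p=0.20).
P(X=10) = C(16,10) · p^10 · (1−p)^6
= 8008 · 1.024e-07 · 0.26214 = 0.000215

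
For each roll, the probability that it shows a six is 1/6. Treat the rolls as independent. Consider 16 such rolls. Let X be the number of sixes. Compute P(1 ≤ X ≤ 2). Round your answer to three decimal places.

0.433

X ~ Binomial(16, 0.166667); P(1 ≤ X ≤ 2) = Σ C(16,k) p^k (1−p)^(16−k) over k:
  k=1: C(16,1)·0.166667^1·0.833333^15 = 0.17308
  k=2: C(16,2)·0.166667^2·0.833333^14 = 0.25962
Total = 0.43270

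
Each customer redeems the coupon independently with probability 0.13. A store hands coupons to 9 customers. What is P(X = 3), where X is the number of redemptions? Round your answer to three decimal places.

0.080

X ~ Binomial(n=9, p=0.13).
P(X=3) = C(9,3) · p^3 · (1−p)^6
= 84 · 0.002197 · 0.43363 = 0.08002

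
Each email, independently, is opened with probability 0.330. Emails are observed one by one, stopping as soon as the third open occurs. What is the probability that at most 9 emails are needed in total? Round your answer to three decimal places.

0.615

Finishing within 9 emails ⇔ at least 3 successes in the first 9. With X ~ Binomial(9, 0.33), P(Y ≤ 9) = 1 − P(X ≤ 2).
  k=0: C(9,0)·0.33^0·0.67^9 = 0.02721
  k=1: C(9,1)·0.33^1·0.67^8 = 0.12060
  k=2: C(9,2)·0.33^2·0.67^7 = 0.23760
1 − 0.38541 = 0.61459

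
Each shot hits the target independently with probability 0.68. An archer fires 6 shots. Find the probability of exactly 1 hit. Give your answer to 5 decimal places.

X ~ Binomial(n=6, p=0.68).
P(X=1) = C(6,1) · p^1 · (1−p)^5
= 6 · 0.68 · 0.0033554 = 0.0136902

0.01369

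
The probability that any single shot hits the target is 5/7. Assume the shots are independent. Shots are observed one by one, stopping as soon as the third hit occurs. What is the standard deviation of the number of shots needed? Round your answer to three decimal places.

Y = total shots until the third success; negative binomial with r=3, p=0.714286.
SD(Y) = √[r(1−p)/p²] = √(1.68000) = 1.29615

1.296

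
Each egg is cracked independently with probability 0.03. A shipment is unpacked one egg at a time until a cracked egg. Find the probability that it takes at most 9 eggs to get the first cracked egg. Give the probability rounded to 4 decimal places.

0.2398

Y = number of eggs to the first success; geometric, p = 0.03.
P(Y ≤ 9) = 1 − (1−p)^9 = 1 − 0.760231 = 0.239769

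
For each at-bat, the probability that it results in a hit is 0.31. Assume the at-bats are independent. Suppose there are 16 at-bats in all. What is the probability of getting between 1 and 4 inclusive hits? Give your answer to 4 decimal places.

0.4127

X ~ Binomial(16, 0.31); P(1 ≤ X ≤ 4) = Σ C(16,k) p^k (1−p)^(16−k) over k:
  k=1: C(16,1)·0.31^1·0.69^15 = 0.018977
  k=2: C(16,2)·0.31^2·0.69^14 = 0.063943
  k=3: C(16,3)·0.31^3·0.69^13 = 0.134064
  k=4: C(16,4)·0.31^4·0.69^12 = 0.195752
Total = 0.412736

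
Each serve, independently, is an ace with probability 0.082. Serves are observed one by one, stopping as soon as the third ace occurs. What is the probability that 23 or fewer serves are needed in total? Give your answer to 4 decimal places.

0.2910

Finishing within 23 serves ⇔ at least 3 successes in the first 23. With X ~ Binomial(23, 0.082), P(Y ≤ 23) = 1 − P(X ≤ 2).
  k=0: C(23,0)·0.082^0·0.918^23 = 0.139760
  k=1: C(23,1)·0.082^1·0.918^22 = 0.287131
  k=2: C(23,2)·0.082^2·0.918^21 = 0.282127
1 − 0.709018 = 0.290982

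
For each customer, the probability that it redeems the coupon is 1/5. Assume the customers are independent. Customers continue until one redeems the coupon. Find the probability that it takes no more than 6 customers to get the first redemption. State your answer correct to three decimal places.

0.738

Y = number of customers to the first success; geometric, p = 0.20.
P(Y ≤ 6) = 1 − (1−p)^6 = 1 − 0.26214 = 0.73786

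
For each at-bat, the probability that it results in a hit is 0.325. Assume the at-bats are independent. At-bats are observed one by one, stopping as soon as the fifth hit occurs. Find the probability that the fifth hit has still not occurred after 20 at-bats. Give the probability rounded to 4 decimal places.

0.1705

Needing more than 20 at-bats ⇔ fewer than 5 successes in the first 20. With X ~ Binomial(20, 0.325), P(Y > 20) = P(X ≤ 4).
  k=0: C(20,0)·0.325^0·0.675^20 = 0.000386
  k=1: C(20,1)·0.325^1·0.675^19 = 0.003713
  k=2: C(20,2)·0.325^2·0.675^18 = 0.016982
  k=3: C(20,3)·0.325^3·0.675^17 = 0.049059
  k=4: C(20,4)·0.325^4·0.675^16 = 0.100389
P(X ≤ 4) = 0.170529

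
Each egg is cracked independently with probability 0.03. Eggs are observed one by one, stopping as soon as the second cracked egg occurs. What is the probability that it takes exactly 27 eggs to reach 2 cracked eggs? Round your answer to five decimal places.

0.01093

Y = trial on which the second success occurs; negative binomial, r=2, p=0.03.
P(Y=27) = C(26,1) · p^2 · (1−p)^25
= 26 · 0.0009 · 0.46697 = 0.0109272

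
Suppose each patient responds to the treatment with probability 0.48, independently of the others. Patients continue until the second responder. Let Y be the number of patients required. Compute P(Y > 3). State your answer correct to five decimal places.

0.52998

Needing more than 3 patients ⇔ fewer than 2 successes in the first 3. With X ~ Binomial(3, 0.48), P(Y > 3) = P(X ≤ 1).
  k=0: C(3,0)·0.48^0·0.52^3 = 0.1406080
  k=1: C(3,1)·0.48^1·0.52^2 = 0.3893760
P(X ≤ 1) = 0.5299840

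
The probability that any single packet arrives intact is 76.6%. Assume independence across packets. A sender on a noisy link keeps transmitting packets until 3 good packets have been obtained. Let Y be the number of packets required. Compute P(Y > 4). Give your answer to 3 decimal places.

Needing more than 4 packets ⇔ fewer than 3 successes in the first 4. With X ~ Binomial(4, 0.766), P(Y > 4) = P(X ≤ 2).
  k=0: C(4,0)·0.766^0·0.234^4 = 0.00300
  k=1: C(4,1)·0.766^1·0.234^3 = 0.03926
  k=2: C(4,2)·0.766^2·0.234^2 = 0.19277
P(X ≤ 2) = 0.23503

0.235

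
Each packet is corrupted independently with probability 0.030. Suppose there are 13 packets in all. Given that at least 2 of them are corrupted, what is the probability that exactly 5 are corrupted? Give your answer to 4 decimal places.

X ~ Binomial(13, 0.03). Want P(X=5 | X≥2) = P(X=5) / P(X≥2).
P(X=5) = C(13,5)·0.03^5·0.97^8 = 0.000025
P(X≥2) = 1 − 0.673027 − 0.270599 = 0.056374
Ratio = 0.000025 / 0.056374 = 0.000435

0.0004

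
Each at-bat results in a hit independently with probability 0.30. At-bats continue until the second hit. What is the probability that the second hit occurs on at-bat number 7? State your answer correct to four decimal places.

Y = trial on which the second success occurs; negative binomial, r=2, p=0.30.
P(Y=7) = C(6,1) · p^2 · (1−p)^5
= 6 · 0.09 · 0.16807 = 0.090758

0.0908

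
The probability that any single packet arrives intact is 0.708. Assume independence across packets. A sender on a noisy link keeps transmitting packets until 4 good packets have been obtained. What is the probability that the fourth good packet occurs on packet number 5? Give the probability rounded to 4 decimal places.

0.2935

Y = trial on which the fourth success occurs; negative binomial, r=4, p=0.708.
P(Y=5) = C(4,3) · p^4 · (1−p)^1
= 4 · 0.25127 · 0.292 = 0.293478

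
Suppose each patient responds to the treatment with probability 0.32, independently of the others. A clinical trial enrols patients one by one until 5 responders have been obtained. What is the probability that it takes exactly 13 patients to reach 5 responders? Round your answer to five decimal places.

0.07593

Y = trial on which the fifth success occurs; negative binomial, r=5, p=0.32.
P(Y=13) = C(12,4) · p^5 · (1−p)^8
= 495 · 0.0033554 · 0.045716 = 0.0759323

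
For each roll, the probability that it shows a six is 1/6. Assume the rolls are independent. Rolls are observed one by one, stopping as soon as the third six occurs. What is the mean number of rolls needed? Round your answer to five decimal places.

18.00000

Y = total rolls until the third success; negative binomial with r=3, p=0.166667.
E[Y] = r / p = 3 / 0.166667 = 18.0000000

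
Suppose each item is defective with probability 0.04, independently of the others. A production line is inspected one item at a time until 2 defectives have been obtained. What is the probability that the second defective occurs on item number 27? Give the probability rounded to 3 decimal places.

0.015

Y = trial on which the second success occurs; negative binomial, r=2, p=0.04.
P(Y=27) = C(26,1) · p^2 · (1−p)^25
= 26 · 0.0016 · 0.3604 = 0.01499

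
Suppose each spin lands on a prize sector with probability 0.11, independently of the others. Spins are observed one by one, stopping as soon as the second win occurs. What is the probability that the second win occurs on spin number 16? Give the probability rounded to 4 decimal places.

0.0355

Y = trial on which the second success occurs; negative binomial, r=2, p=0.11.
P(Y=16) = C(15,1) · p^2 · (1−p)^14
= 15 · 0.0121 · 0.19564 = 0.035509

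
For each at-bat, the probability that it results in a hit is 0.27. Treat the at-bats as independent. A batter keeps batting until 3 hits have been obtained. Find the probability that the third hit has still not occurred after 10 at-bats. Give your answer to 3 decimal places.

0.466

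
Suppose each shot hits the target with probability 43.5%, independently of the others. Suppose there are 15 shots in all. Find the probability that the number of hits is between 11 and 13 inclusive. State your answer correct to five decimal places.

X ~ Binomial(15, 0.435); P(11 ≤ X ≤ 13) = Σ C(15,k) p^k (1−p)^(15−k) over k:
  k=11: C(15,11)·0.435^11·0.565^4 = 0.0146794
  k=12: C(15,12)·0.435^12·0.565^3 = 0.0037673
  k=13: C(15,13)·0.435^13·0.565^2 = 0.0006693
Total = 0.0191160

0.01912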